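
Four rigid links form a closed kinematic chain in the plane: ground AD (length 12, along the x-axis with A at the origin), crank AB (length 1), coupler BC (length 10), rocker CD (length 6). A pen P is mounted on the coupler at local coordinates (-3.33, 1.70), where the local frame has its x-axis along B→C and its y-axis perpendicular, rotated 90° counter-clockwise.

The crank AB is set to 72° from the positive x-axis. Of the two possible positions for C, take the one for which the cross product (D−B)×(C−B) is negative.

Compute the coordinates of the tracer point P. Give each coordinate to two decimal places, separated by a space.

A=(0,0), D=(12.00,0)
B = A + 1.00·(cos72°, sin72°) = (0.3090, 0.9511)
|BD| = 11.7296
circle(B,10.00) ∩ circle(D,6.00): a=8.5929, h=5.1148
  candidates: C₊=(9.2884,5.3523) cross=59.995; C₋=(8.4589,-4.8437) cross=-59.995
  mode - wants cross < 0 → take C=(8.4589,-4.8437) (cross=-59.995)
ex = (C−B)/|BC| = (0.8150,-0.5795); ey = (0.5795,0.8150)
P = B + -3.33·ex + 1.70·ey = (-1.4198,4.2662)

-1.42 4.27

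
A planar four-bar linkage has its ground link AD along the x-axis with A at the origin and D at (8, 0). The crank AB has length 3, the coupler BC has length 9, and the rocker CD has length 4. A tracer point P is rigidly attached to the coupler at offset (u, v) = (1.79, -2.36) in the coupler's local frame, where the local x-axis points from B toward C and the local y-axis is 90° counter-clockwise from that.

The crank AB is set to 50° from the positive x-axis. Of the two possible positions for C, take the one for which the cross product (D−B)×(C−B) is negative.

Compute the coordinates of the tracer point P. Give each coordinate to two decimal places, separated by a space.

1.56 -0.64

A=(0,0), D=(8.00,0)
B = A + 3.00·(cos50°, sin50°) = (1.9284, 2.2981)
|BD| = 6.4920
circle(B,9.00) ∩ circle(D,4.00): a=8.2522, h=3.5919
  candidates: C₊=(10.9177,2.7363) cross=23.319; C₋=(8.3747,-3.9824) cross=-23.319
  mode - wants cross < 0 → take C=(8.3747,-3.9824) (cross=-23.319)
ex = (C−B)/|BC| = (0.7163,-0.6978); ey = (0.6978,0.7163)
P = B + 1.79·ex + -2.36·ey = (1.5636,-0.6414)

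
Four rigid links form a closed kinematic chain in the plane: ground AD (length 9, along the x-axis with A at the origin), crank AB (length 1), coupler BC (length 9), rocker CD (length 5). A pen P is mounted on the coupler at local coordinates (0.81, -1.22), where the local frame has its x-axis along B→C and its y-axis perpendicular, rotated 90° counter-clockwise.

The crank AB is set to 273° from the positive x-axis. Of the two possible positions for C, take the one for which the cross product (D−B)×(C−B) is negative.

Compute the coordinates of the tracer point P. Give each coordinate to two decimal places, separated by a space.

A=(0,0), D=(9.00,0)
B = A + 1.00·(cos273°, sin273°) = (0.0523, -0.9986)
|BD| = 9.0032
circle(B,9.00) ∩ circle(D,5.00): a=7.6116, h=4.8024
  candidates: C₊=(7.0843,4.6184) cross=43.237; C₋=(8.1497,-4.9272) cross=-43.237
  mode - wants cross < 0 → take C=(8.1497,-4.9272) (cross=-43.237)
ex = (C−B)/|BC| = (0.8997,-0.4365); ey = (0.4365,0.8997)
P = B + 0.81·ex + -1.22·ey = (0.2486,-2.4498)

0.25 -2.45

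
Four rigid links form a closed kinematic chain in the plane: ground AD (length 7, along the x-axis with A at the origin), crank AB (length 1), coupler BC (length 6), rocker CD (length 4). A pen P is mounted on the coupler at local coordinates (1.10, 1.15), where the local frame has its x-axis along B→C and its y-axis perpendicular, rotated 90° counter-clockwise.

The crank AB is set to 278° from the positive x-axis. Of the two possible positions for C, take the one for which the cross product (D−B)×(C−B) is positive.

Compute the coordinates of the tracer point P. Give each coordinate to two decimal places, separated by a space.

0.15 0.60

A=(0,0), D=(7.00,0)
B = A + 1.00·(cos278°, sin278°) = (0.1392, -0.9903)
|BD| = 6.9319
circle(B,6.00) ∩ circle(D,4.00): a=4.9086, h=3.4505
  candidates: C₊=(4.5045,3.1261) cross=23.919; C₋=(5.4903,-3.7042) cross=-23.919
  mode + wants cross > 0 → take C=(4.5045,3.1261) (cross=23.919)
ex = (C−B)/|BC| = (0.7275,0.6861); ey = (-0.6861,0.7275)
P = B + 1.10·ex + 1.15·ey = (0.1505,0.6011)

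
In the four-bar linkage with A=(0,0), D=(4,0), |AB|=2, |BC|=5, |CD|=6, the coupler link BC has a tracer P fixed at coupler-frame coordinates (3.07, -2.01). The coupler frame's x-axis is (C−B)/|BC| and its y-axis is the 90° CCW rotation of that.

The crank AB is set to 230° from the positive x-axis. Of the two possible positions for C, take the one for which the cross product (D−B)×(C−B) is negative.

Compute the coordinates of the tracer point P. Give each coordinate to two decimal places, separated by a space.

-1.06 -5.19

A=(0,0), D=(4.00,0)
B = A + 2.00·(cos230°, sin230°) = (-1.2856, -1.5321)
|BD| = 5.5031
circle(B,5.00) ∩ circle(D,6.00): a=1.7521, h=4.6829
  candidates: C₊=(-0.9064,3.4535) cross=25.771; C₋=(1.7010,-5.5421) cross=-25.771
  mode - wants cross < 0 → take C=(1.7010,-5.5421) (cross=-25.771)
ex = (C−B)/|BC| = (0.5973,-0.8020); ey = (0.8020,0.5973)
P = B + 3.07·ex + -2.01·ey = (-1.0638,-5.1949)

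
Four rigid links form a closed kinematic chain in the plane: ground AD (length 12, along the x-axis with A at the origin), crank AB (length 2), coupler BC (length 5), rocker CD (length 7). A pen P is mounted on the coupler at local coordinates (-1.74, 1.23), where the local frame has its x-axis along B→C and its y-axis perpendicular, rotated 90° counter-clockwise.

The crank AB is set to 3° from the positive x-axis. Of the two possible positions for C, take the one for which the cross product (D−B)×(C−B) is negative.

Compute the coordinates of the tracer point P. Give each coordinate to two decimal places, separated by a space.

1.49 2.18

A=(0,0), D=(12.00,0)
B = A + 2.00·(cos3°, sin3°) = (1.9973, 0.1047)
|BD| = 10.0033
circle(B,5.00) ∩ circle(D,7.00): a=3.8020, h=3.2472
  candidates: C₊=(5.8331,3.3119) cross=32.483; C₋=(5.7651,-3.1822) cross=-32.483
  mode - wants cross < 0 → take C=(5.7651,-3.1822) (cross=-32.483)
ex = (C−B)/|BC| = (0.7536,-0.6574); ey = (0.6574,0.7536)
P = B + -1.74·ex + 1.23·ey = (1.4946,2.1754)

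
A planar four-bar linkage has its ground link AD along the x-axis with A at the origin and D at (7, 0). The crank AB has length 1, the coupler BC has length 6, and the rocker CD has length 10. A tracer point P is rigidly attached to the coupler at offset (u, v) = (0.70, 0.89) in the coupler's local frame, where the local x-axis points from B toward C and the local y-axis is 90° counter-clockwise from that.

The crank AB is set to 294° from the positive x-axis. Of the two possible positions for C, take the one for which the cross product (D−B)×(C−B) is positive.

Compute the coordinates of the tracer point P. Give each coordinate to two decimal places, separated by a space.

-0.68 -0.60

A=(0,0), D=(7.00,0)
B = A + 1.00·(cos294°, sin294°) = (0.4067, -0.9135)
|BD| = 6.6563
circle(B,6.00) ∩ circle(D,10.00): a=-1.4794, h=5.8148
  candidates: C₊=(-1.8567,4.6431) cross=38.704; C₋=(-0.2606,-6.8763) cross=-38.704
  mode + wants cross > 0 → take C=(-1.8567,4.6431) (cross=38.704)
ex = (C−B)/|BC| = (-0.3772,0.9261); ey = (-0.9261,-0.3772)
P = B + 0.70·ex + 0.89·ey = (-0.6816,-0.6010)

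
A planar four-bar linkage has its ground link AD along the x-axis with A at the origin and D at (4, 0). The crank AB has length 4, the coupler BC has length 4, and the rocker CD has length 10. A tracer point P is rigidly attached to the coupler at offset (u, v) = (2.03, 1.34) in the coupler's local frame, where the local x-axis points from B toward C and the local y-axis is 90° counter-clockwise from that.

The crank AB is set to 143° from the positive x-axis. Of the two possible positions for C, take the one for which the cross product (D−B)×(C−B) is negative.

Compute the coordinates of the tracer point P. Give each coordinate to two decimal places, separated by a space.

A=(0,0), D=(4.00,0)
B = A + 4.00·(cos143°, sin143°) = (-3.1945, 2.4073)
|BD| = 7.5866
circle(B,4.00) ∩ circle(D,10.00): a=-1.7428, h=3.6004
  candidates: C₊=(-3.7049,6.3746) cross=27.315; C₋=(-5.9897,-0.4541) cross=-27.315
  mode - wants cross < 0 → take C=(-5.9897,-0.4541) (cross=-27.315)
ex = (C−B)/|BC| = (-0.6988,-0.7153); ey = (0.7153,-0.6988)
P = B + 2.03·ex + 1.34·ey = (-3.6545,0.0188)

-3.65 0.02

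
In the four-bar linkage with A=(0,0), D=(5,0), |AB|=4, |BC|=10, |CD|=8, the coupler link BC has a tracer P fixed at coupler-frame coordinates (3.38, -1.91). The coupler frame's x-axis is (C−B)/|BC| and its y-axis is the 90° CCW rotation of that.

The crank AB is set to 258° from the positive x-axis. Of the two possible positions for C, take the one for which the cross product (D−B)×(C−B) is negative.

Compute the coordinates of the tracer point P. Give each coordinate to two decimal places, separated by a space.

1.76 -6.81

A=(0,0), D=(5.00,0)
B = A + 4.00·(cos258°, sin258°) = (-0.8316, -3.9126)
|BD| = 7.0226
circle(B,10.00) ∩ circle(D,8.00): a=6.0744, h=7.9436
  candidates: C₊=(-0.2131,6.0683) cross=55.785; C₋=(8.6384,-7.1247) cross=-55.785
  mode - wants cross < 0 → take C=(8.6384,-7.1247) (cross=-55.785)
ex = (C−B)/|BC| = (0.9470,-0.3212); ey = (0.3212,0.9470)
P = B + 3.38·ex + -1.91·ey = (1.7557,-6.8071)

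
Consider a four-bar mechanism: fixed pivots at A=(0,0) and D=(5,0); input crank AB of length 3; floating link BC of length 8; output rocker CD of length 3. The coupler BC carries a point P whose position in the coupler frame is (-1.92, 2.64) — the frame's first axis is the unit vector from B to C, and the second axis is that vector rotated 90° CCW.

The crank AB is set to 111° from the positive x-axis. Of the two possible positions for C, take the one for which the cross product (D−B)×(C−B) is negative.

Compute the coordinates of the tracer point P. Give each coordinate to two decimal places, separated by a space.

A=(0,0), D=(5.00,0)
B = A + 3.00·(cos111°, sin111°) = (-1.0751, 2.8007)
|BD| = 6.6896
circle(B,8.00) ∩ circle(D,3.00): a=7.4557, h=2.9006
  candidates: C₊=(6.9100,2.3134) cross=19.404; C₋=(4.4813,-2.9548) cross=-19.404
  mode - wants cross < 0 → take C=(4.4813,-2.9548) (cross=-19.404)
ex = (C−B)/|BC| = (0.6945,-0.7194); ey = (0.7194,0.6945)
P = B + -1.92·ex + 2.64·ey = (-0.5093,6.0157)

-0.51 6.02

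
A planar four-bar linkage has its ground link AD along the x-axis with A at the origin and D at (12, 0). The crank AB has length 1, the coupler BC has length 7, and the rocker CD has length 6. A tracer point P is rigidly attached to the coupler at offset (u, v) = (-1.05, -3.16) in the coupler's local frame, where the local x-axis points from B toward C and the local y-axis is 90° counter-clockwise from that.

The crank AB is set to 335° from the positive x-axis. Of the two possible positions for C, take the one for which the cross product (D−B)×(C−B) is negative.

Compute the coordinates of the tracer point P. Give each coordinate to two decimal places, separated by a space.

A=(0,0), D=(12.00,0)
B = A + 1.00·(cos335°, sin335°) = (0.9063, -0.4226)
|BD| = 11.1017
circle(B,7.00) ∩ circle(D,6.00): a=6.1364, h=3.3682
  candidates: C₊=(6.9100,3.1768) cross=37.393; C₋=(7.1664,-3.5548) cross=-37.393
  mode - wants cross < 0 → take C=(7.1664,-3.5548) (cross=-37.393)
ex = (C−B)/|BC| = (0.8943,-0.4475); ey = (0.4475,0.8943)
P = B + -1.05·ex + -3.16·ey = (-1.4467,-2.7788)

-1.45 -2.78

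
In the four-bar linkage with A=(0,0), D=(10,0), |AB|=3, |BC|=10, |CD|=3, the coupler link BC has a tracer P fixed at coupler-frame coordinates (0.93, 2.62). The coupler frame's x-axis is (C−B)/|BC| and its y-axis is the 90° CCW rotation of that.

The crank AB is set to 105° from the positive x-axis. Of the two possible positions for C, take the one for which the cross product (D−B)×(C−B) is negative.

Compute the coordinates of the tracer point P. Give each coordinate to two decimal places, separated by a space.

1.34 4.70

A=(0,0), D=(10.00,0)
B = A + 3.00·(cos105°, sin105°) = (-0.7765, 2.8978)
|BD| = 11.1593
circle(B,10.00) ∩ circle(D,3.00): a=9.6570, h=2.5967
  candidates: C₊=(9.2235,2.8978) cross=28.978; C₋=(7.8749,-2.1176) cross=-28.978
  mode - wants cross < 0 → take C=(7.8749,-2.1176) (cross=-28.978)
ex = (C−B)/|BC| = (0.8651,-0.5015); ey = (0.5015,0.8651)
P = B + 0.93·ex + 2.62·ey = (1.3421,4.6980)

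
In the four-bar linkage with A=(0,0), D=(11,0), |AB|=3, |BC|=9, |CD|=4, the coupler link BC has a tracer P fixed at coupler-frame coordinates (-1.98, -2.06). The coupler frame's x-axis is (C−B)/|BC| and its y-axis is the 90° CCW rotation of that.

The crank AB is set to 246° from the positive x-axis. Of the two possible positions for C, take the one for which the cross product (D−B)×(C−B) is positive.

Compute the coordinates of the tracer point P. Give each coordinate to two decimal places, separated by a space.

A=(0,0), D=(11.00,0)
B = A + 3.00·(cos246°, sin246°) = (-1.2202, -2.7406)
|BD| = 12.5238
circle(B,9.00) ∩ circle(D,4.00): a=8.8569, h=1.5983
  candidates: C₊=(7.0723,0.7571) cross=20.016; C₋=(7.7718,-2.3620) cross=-20.016
  mode + wants cross > 0 → take C=(7.0723,0.7571) (cross=20.016)
ex = (C−B)/|BC| = (0.9214,0.3886); ey = (-0.3886,0.9214)
P = B + -1.98·ex + -2.06·ey = (-2.2440,-5.4082)

-2.24 -5.41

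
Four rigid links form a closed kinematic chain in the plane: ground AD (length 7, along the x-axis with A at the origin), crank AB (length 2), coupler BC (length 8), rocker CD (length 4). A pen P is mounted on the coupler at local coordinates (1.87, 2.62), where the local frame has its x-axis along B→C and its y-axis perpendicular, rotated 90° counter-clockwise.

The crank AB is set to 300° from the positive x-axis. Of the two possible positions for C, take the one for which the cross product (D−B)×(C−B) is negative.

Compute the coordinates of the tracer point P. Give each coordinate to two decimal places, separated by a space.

A=(0,0), D=(7.00,0)
B = A + 2.00·(cos300°, sin300°) = (1.0000, -1.7321)
|BD| = 6.2450
circle(B,8.00) ∩ circle(D,4.00): a=6.9656, h=3.9346
  candidates: C₊=(6.6011,3.9801) cross=24.571; C₋=(8.7836,-3.5804) cross=-24.571
  mode - wants cross < 0 → take C=(8.7836,-3.5804) (cross=-24.571)
ex = (C−B)/|BC| = (0.9729,-0.2310); ey = (0.2310,0.9729)
P = B + 1.87·ex + 2.62·ey = (3.4247,0.3850)

3.42 0.39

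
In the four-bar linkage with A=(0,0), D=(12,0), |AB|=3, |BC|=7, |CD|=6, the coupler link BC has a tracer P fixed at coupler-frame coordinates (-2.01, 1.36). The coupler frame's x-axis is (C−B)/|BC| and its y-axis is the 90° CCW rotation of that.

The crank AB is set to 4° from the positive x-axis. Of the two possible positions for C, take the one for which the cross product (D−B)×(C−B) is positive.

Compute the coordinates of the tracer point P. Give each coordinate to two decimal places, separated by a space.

0.58 -0.06

A=(0,0), D=(12.00,0)
B = A + 3.00·(cos4°, sin4°) = (2.9927, 0.2093)
|BD| = 9.0097
circle(B,7.00) ∩ circle(D,6.00): a=5.2263, h=4.6568
  candidates: C₊=(8.3258,4.7434) cross=41.956; C₋=(8.1094,-4.5677) cross=-41.956
  mode + wants cross > 0 → take C=(8.3258,4.7434) (cross=41.956)
ex = (C−B)/|BC| = (0.7619,0.6477); ey = (-0.6477,0.7619)
P = B + -2.01·ex + 1.36·ey = (0.5804,-0.0565)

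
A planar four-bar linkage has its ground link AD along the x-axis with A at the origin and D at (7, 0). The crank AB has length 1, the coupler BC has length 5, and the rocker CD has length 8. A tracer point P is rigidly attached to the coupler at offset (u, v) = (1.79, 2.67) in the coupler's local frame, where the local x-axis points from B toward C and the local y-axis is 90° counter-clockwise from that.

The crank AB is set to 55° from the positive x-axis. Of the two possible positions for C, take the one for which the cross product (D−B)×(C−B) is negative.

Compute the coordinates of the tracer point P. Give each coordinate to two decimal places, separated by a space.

3.09 -1.18

A=(0,0), D=(7.00,0)
B = A + 1.00·(cos55°, sin55°) = (0.5736, 0.8192)
|BD| = 6.4784
circle(B,5.00) ∩ circle(D,8.00): a=0.2292, h=4.9947
  candidates: C₊=(1.4325,5.7448) cross=32.358; C₋=(0.1694,-4.1645) cross=-32.358
  mode - wants cross < 0 → take C=(0.1694,-4.1645) (cross=-32.358)
ex = (C−B)/|BC| = (-0.0808,-0.9967); ey = (0.9967,-0.0808)
P = B + 1.79·ex + 2.67·ey = (3.0901,-1.1808)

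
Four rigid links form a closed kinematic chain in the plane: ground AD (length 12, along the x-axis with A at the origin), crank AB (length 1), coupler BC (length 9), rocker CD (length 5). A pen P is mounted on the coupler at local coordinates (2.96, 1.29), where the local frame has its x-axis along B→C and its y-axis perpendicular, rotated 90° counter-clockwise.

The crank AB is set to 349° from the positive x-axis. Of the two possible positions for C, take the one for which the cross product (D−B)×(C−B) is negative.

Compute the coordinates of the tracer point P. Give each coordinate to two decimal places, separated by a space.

4.21 -0.30

A=(0,0), D=(12.00,0)
B = A + 1.00·(cos349°, sin349°) = (0.9816, -0.1908)
|BD| = 11.0200
circle(B,9.00) ∩ circle(D,5.00): a=8.0508, h=4.0229
  candidates: C₊=(8.9616,3.9709) cross=44.333; C₋=(9.1009,-4.0737) cross=-44.333
  mode - wants cross < 0 → take C=(9.1009,-4.0737) (cross=-44.333)
ex = (C−B)/|BC| = (0.9021,-0.4314); ey = (0.4314,0.9021)
P = B + 2.96·ex + 1.29·ey = (4.2085,-0.3041)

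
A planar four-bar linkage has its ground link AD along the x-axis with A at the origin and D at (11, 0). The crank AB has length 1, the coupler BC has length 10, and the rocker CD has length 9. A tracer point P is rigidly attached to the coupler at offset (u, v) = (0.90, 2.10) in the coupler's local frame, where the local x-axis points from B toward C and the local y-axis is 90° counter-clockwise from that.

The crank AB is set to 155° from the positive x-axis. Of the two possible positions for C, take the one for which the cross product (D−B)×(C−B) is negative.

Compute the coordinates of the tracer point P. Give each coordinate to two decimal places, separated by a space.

A=(0,0), D=(11.00,0)
B = A + 1.00·(cos155°, sin155°) = (-0.9063, 0.4226)
|BD| = 11.9138
circle(B,10.00) ∩ circle(D,9.00): a=6.7543, h=7.3742
  candidates: C₊=(6.1053,7.5526) cross=87.855; C₋=(5.5822,-7.1866) cross=-87.855
  mode - wants cross < 0 → take C=(5.5822,-7.1866) (cross=-87.855)
ex = (C−B)/|BC| = (0.6488,-0.7609); ey = (0.7609,0.6488)
P = B + 0.90·ex + 2.10·ey = (1.2756,1.1004)

1.28 1.10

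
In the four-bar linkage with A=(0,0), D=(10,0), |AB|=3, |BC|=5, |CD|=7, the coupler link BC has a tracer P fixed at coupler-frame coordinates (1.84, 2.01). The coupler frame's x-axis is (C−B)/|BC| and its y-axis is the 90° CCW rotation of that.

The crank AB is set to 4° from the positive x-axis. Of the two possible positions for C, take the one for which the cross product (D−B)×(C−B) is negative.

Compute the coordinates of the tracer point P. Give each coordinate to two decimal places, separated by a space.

A=(0,0), D=(10.00,0)
B = A + 3.00·(cos4°, sin4°) = (2.9927, 0.2093)
|BD| = 7.0104
circle(B,5.00) ∩ circle(D,7.00): a=1.7935, h=4.6673
  candidates: C₊=(4.9247,4.8209) cross=32.720; C₋=(4.6461,-4.5095) cross=-32.720
  mode - wants cross < 0 → take C=(4.6461,-4.5095) (cross=-32.720)
ex = (C−B)/|BC| = (0.3307,-0.9437); ey = (0.9437,0.3307)
P = B + 1.84·ex + 2.01·ey = (5.4981,-0.8626)

5.50 -0.86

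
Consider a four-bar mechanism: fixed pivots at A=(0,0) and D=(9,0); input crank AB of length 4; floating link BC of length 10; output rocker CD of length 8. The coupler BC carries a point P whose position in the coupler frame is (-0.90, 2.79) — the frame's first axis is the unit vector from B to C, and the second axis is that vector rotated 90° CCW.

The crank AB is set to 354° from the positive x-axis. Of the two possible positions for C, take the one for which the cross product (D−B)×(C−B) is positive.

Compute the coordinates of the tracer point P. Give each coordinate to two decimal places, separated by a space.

1.14 0.34

A=(0,0), D=(9.00,0)
B = A + 4.00·(cos354°, sin354°) = (3.9781, -0.4181)
|BD| = 5.0393
circle(B,10.00) ∩ circle(D,8.00): a=6.0916, h=7.9305
  candidates: C₊=(9.3907,7.9905) cross=39.964; C₋=(10.7067,-7.8158) cross=-39.964
  mode + wants cross > 0 → take C=(9.3907,7.9905) (cross=39.964)
ex = (C−B)/|BC| = (0.5413,0.8409); ey = (-0.8409,0.5413)
P = B + -0.90·ex + 2.79·ey = (1.1450,0.3352)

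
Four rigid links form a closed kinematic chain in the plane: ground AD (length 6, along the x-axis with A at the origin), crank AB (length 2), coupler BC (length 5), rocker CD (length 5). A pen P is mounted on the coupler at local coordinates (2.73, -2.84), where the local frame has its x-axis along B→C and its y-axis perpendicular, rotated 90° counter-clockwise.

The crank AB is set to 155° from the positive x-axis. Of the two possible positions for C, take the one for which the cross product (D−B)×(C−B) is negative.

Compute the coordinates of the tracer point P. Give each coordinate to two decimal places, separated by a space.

-1.85 -3.09

A=(0,0), D=(6.00,0)
B = A + 2.00·(cos155°, sin155°) = (-1.8126, 0.8452)
|BD| = 7.8582
circle(B,5.00) ∩ circle(D,5.00): a=3.9291, h=3.0923
  candidates: C₊=(2.4263,3.4970) cross=24.300; C₋=(1.7611,-2.6517) cross=-24.300
  mode - wants cross < 0 → take C=(1.7611,-2.6517) (cross=-24.300)
ex = (C−B)/|BC| = (0.7147,-0.6994); ey = (0.6994,0.7147)
P = B + 2.73·ex + -2.84·ey = (-1.8476,-3.0940)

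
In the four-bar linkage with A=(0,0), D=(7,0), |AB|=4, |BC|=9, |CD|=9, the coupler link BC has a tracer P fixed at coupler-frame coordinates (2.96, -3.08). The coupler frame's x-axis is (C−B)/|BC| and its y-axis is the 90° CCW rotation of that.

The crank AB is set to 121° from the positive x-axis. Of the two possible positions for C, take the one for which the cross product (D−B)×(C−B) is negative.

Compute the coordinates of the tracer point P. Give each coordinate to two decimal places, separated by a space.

-4.47 -0.10

A=(0,0), D=(7.00,0)
B = A + 4.00·(cos121°, sin121°) = (-2.0602, 3.4287)
|BD| = 9.6872
circle(B,9.00) ∩ circle(D,9.00): a=4.8436, h=7.5855
  candidates: C₊=(5.1547,8.8088) cross=73.482; C₋=(-0.2149,-5.3801) cross=-73.482
  mode - wants cross < 0 → take C=(-0.2149,-5.3801) (cross=-73.482)
ex = (C−B)/|BC| = (0.2050,-0.9788); ey = (0.9788,0.2050)
P = B + 2.96·ex + -3.08·ey = (-4.4678,-0.0999)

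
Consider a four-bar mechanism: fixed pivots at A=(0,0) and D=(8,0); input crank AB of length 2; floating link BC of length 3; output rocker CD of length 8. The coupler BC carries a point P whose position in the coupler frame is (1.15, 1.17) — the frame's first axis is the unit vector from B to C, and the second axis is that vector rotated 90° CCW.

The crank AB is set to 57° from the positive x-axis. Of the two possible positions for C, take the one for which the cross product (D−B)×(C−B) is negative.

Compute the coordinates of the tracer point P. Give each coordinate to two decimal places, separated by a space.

1.81 0.20

A=(0,0), D=(8.00,0)
B = A + 2.00·(cos57°, sin57°) = (1.0893, 1.6773)
|BD| = 7.1114
circle(B,3.00) ∩ circle(D,8.00): a=-0.3114, h=2.9838
  candidates: C₊=(1.4905,4.6504) cross=21.219; C₋=(0.0829,-1.1488) cross=-21.219
  mode - wants cross < 0 → take C=(0.0829,-1.1488) (cross=-21.219)
ex = (C−B)/|BC| = (-0.3355,-0.9421); ey = (0.9421,-0.3355)
P = B + 1.15·ex + 1.17·ey = (1.8057,0.2015)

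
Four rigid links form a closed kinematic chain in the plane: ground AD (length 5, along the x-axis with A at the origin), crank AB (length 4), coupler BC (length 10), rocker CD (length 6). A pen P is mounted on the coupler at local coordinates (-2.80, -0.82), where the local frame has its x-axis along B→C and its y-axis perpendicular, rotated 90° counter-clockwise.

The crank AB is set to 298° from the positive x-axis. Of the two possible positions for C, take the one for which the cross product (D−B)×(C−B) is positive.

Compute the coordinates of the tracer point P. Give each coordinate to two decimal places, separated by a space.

1.81 -6.45

A=(0,0), D=(5.00,0)
B = A + 4.00·(cos298°, sin298°) = (1.8779, -3.5318)
|BD| = 4.7139
circle(B,10.00) ∩ circle(D,6.00): a=9.1454, h=4.0451
  candidates: C₊=(4.9044,5.9992) cross=19.068; C₋=(10.9657,0.6410) cross=-19.068
  mode + wants cross > 0 → take C=(4.9044,5.9992) (cross=19.068)
ex = (C−B)/|BC| = (0.3026,0.9531); ey = (-0.9531,0.3026)
P = B + -2.80·ex + -0.82·ey = (1.8120,-6.4486)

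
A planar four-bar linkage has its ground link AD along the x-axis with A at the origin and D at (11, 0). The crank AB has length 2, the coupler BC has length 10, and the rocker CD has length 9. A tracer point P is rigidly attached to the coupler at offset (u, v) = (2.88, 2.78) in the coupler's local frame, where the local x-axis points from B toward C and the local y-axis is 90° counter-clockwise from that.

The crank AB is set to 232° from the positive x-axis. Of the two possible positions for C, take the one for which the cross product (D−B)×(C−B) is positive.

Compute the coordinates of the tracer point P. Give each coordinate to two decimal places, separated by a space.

A=(0,0), D=(11.00,0)
B = A + 2.00·(cos232°, sin232°) = (-1.2313, -1.5760)
|BD| = 12.3324
circle(B,10.00) ∩ circle(D,9.00): a=6.9365, h=7.2031
  candidates: C₊=(4.7278,6.4544) cross=88.832; C₋=(6.5689,-7.8336) cross=-88.832
  mode + wants cross > 0 → take C=(4.7278,6.4544) (cross=88.832)
ex = (C−B)/|BC| = (0.5959,0.8030); ey = (-0.8030,0.5959)
P = B + 2.88·ex + 2.78·ey = (-1.7476,2.3934)

-1.75 2.39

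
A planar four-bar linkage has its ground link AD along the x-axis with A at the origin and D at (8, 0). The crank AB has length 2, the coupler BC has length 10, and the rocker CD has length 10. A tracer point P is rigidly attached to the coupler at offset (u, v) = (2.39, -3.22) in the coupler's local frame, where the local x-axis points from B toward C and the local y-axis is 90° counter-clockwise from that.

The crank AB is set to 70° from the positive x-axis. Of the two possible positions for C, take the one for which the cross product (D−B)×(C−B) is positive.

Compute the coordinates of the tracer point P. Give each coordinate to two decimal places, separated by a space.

A=(0,0), D=(8.00,0)
B = A + 2.00·(cos70°, sin70°) = (0.6840, 1.8794)
|BD| = 7.5535
circle(B,10.00) ∩ circle(D,10.00): a=3.7767, h=9.2594
  candidates: C₊=(6.6458,9.9079) cross=69.941; C₋=(2.0382,-8.0285) cross=-69.941
  mode + wants cross > 0 → take C=(6.6458,9.9079) (cross=69.941)
ex = (C−B)/|BC| = (0.5962,0.8029); ey = (-0.8029,0.5962)
P = B + 2.39·ex + -3.22·ey = (4.6941,1.8785)

4.69 1.88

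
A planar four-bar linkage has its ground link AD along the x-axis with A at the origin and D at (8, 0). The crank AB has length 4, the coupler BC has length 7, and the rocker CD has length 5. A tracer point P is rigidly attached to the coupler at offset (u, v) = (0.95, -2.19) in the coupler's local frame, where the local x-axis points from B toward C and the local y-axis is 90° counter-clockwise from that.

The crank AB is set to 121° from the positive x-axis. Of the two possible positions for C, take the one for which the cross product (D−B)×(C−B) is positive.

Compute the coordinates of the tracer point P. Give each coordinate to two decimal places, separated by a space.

-0.95 1.31

A=(0,0), D=(8.00,0)
B = A + 4.00·(cos121°, sin121°) = (-2.0602, 3.4287)
|BD| = 10.6284
circle(B,7.00) ∩ circle(D,5.00): a=6.4432, h=2.7358
  candidates: C₊=(4.9212,3.9396) cross=29.077; C₋=(3.1561,-1.2394) cross=-29.077
  mode + wants cross > 0 → take C=(4.9212,3.9396) (cross=29.077)
ex = (C−B)/|BC| = (0.9973,0.0730); ey = (-0.0730,0.9973)
P = B + 0.95·ex + -2.19·ey = (-0.9528,1.3139)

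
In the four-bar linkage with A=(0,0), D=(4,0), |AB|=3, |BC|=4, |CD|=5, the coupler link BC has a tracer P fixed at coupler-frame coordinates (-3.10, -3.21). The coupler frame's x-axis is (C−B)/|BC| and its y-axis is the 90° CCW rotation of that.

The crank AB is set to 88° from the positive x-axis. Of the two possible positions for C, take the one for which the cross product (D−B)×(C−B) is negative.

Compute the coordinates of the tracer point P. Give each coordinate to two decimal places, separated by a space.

A=(0,0), D=(4.00,0)
B = A + 3.00·(cos88°, sin88°) = (0.1047, 2.9982)
|BD| = 4.9155
circle(B,4.00) ∩ circle(D,5.00): a=1.5423, h=3.6907
  candidates: C₊=(3.5780,4.9822) cross=18.142; C₋=(-0.9242,-0.8672) cross=-18.142
  mode - wants cross < 0 → take C=(-0.9242,-0.8672) (cross=-18.142)
ex = (C−B)/|BC| = (-0.2572,-0.9664); ey = (0.9664,-0.2572)
P = B + -3.10·ex + -3.21·ey = (-2.1999,6.8196)

-2.20 6.82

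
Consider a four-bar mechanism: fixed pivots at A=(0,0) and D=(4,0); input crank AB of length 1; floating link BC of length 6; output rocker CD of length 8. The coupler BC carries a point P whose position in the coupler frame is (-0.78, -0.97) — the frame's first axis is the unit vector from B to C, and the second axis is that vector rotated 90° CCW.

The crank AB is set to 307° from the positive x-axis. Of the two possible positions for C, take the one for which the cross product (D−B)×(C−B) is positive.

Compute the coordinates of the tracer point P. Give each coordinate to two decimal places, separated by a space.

1.84 -0.87

A=(0,0), D=(4.00,0)
B = A + 1.00·(cos307°, sin307°) = (0.6018, -0.7986)
|BD| = 3.4908
circle(B,6.00) ∩ circle(D,8.00): a=-2.2652, h=5.5560
  candidates: C₊=(-2.8744,4.0917) cross=19.395; C₋=(-0.3322,-6.7255) cross=-19.395
  mode + wants cross > 0 → take C=(-2.8744,4.0917) (cross=19.395)
ex = (C−B)/|BC| = (-0.5794,0.8151); ey = (-0.8151,-0.5794)
P = B + -0.78·ex + -0.97·ey = (1.8443,-0.8724)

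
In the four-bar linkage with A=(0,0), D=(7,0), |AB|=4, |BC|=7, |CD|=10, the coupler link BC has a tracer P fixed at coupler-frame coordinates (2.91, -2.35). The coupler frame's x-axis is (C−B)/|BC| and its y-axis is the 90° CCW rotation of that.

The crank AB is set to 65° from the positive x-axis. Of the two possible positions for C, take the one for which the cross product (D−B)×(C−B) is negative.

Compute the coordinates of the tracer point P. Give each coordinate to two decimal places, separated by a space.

A=(0,0), D=(7.00,0)
B = A + 4.00·(cos65°, sin65°) = (1.6905, 3.6252)
|BD| = 6.4291
circle(B,7.00) ∩ circle(D,10.00): a=-0.7518, h=6.9595
  candidates: C₊=(4.9939,9.7967) cross=44.743; C₋=(-2.8547,-1.6984) cross=-44.743
  mode - wants cross < 0 → take C=(-2.8547,-1.6984) (cross=-44.743)
ex = (C−B)/|BC| = (-0.6493,-0.7605); ey = (0.7605,-0.6493)
P = B + 2.91·ex + -2.35·ey = (-1.9863,2.9380)

-1.99 2.94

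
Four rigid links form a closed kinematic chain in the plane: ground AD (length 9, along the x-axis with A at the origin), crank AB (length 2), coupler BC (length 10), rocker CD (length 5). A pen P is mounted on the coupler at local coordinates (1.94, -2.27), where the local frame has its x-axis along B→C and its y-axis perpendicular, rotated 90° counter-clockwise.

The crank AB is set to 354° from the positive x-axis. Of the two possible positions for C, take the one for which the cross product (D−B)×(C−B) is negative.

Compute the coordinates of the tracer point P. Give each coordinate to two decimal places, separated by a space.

2.74 -3.10

A=(0,0), D=(9.00,0)
B = A + 2.00·(cos354°, sin354°) = (1.9890, -0.2091)
|BD| = 7.0141
circle(B,10.00) ∩ circle(D,5.00): a=8.8534, h=4.6494
  candidates: C₊=(10.7000,4.7021) cross=32.611; C₋=(10.9771,-4.5925) cross=-32.611
  mode - wants cross < 0 → take C=(10.9771,-4.5925) (cross=-32.611)
ex = (C−B)/|BC| = (0.8988,-0.4383); ey = (0.4383,0.8988)
P = B + 1.94·ex + -2.27·ey = (2.7377,-3.0997)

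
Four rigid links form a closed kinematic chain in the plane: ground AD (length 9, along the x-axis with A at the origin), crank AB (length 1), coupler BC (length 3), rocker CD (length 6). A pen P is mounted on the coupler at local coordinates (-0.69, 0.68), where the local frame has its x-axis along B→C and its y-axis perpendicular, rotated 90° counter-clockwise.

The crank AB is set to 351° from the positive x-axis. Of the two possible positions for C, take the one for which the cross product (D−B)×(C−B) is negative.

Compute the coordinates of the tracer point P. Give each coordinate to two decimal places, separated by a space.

0.87 0.80

A=(0,0), D=(9.00,0)
B = A + 1.00·(cos351°, sin351°) = (0.9877, -0.1564)
|BD| = 8.0138
circle(B,3.00) ∩ circle(D,6.00): a=2.3223, h=1.8991
  candidates: C₊=(3.2725,1.7877) cross=15.219; C₋=(3.3467,-2.0099) cross=-15.219
  mode - wants cross < 0 → take C=(3.3467,-2.0099) (cross=-15.219)
ex = (C−B)/|BC| = (0.7863,-0.6178); ey = (0.6178,0.7863)
P = B + -0.69·ex + 0.68·ey = (0.8652,0.8046)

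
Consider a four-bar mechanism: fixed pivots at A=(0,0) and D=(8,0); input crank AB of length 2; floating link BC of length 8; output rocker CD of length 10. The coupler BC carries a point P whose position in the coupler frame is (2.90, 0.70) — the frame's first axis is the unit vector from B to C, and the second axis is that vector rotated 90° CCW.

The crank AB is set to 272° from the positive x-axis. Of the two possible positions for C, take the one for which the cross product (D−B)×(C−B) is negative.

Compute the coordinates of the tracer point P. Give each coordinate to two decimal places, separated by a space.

2.04 -4.24

A=(0,0), D=(8.00,0)
B = A + 2.00·(cos272°, sin272°) = (0.0698, -1.9988)
|BD| = 8.1782
circle(B,8.00) ∩ circle(D,10.00): a=1.8881, h=7.7740
  candidates: C₊=(0.0007,6.0009) cross=63.577; C₋=(3.8007,-9.0755) cross=-63.577
  mode - wants cross < 0 → take C=(3.8007,-9.0755) (cross=-63.577)
ex = (C−B)/|BC| = (0.4664,-0.8846); ey = (0.8846,0.4664)
P = B + 2.90·ex + 0.70·ey = (2.0415,-4.2377)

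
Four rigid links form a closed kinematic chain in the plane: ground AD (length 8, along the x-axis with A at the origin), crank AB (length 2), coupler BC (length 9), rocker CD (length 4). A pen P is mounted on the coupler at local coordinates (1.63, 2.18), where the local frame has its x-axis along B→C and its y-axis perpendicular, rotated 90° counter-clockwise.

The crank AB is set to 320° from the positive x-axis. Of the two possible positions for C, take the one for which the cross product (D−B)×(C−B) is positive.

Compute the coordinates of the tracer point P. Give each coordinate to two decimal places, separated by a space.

A=(0,0), D=(8.00,0)
B = A + 2.00·(cos320°, sin320°) = (1.5321, -1.2856)
|BD| = 6.5944
circle(B,9.00) ∩ circle(D,4.00): a=8.2256, h=3.6523
  candidates: C₊=(8.8879,3.9002) cross=24.085; C₋=(10.3119,-3.2642) cross=-24.085
  mode + wants cross > 0 → take C=(8.8879,3.9002) (cross=24.085)
ex = (C−B)/|BC| = (0.8173,0.5762); ey = (-0.5762,0.8173)
P = B + 1.63·ex + 2.18·ey = (1.6082,1.4354)

1.61 1.44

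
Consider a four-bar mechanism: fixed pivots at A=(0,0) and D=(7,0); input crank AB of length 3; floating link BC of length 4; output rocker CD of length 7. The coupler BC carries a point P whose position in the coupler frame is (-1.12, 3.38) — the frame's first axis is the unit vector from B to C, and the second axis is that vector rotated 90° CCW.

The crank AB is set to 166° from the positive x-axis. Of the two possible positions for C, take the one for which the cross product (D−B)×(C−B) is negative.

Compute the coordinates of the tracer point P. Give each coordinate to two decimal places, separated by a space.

-1.69 4.07

A=(0,0), D=(7.00,0)
B = A + 3.00·(cos166°, sin166°) = (-2.9109, 0.7258)
|BD| = 9.9374
circle(B,4.00) ∩ circle(D,7.00): a=3.3083, h=2.2483
  candidates: C₊=(0.5528,2.7265) cross=22.343; C₋=(0.2244,-1.7582) cross=-22.343
  mode - wants cross < 0 → take C=(0.2244,-1.7582) (cross=-22.343)
ex = (C−B)/|BC| = (0.7838,-0.6210); ey = (0.6210,0.7838)
P = B + -1.12·ex + 3.38·ey = (-1.6898,4.0706)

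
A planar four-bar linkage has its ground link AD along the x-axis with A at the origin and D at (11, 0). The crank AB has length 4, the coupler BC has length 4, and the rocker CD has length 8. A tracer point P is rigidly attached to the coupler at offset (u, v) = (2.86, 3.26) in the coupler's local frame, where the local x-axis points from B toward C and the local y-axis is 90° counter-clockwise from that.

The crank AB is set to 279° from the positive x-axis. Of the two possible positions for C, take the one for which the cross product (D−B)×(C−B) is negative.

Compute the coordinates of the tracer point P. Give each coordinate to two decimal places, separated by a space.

4.07 -1.31

A=(0,0), D=(11.00,0)
B = A + 4.00·(cos279°, sin279°) = (0.6257, -3.9508)
|BD| = 11.1011
circle(B,4.00) ∩ circle(D,8.00): a=3.3886, h=2.1254
  candidates: C₊=(3.0360,-0.7585) cross=23.595; C₋=(4.5489,-4.7311) cross=-23.595
  mode - wants cross < 0 → take C=(4.5489,-4.7311) (cross=-23.595)
ex = (C−B)/|BC| = (0.9808,-0.1951); ey = (0.1951,0.9808)
P = B + 2.86·ex + 3.26·ey = (4.0668,-1.3113)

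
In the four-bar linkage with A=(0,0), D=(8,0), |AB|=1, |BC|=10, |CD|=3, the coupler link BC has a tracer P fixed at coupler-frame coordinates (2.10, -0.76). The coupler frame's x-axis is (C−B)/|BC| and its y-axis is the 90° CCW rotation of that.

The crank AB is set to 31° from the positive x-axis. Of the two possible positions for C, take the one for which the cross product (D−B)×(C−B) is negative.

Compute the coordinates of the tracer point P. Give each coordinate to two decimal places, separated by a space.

A=(0,0), D=(8.00,0)
B = A + 1.00·(cos31°, sin31°) = (0.8572, 0.5150)
|BD| = 7.1614
circle(B,10.00) ∩ circle(D,3.00): a=9.9342, h=1.1452
  candidates: C₊=(10.8480,0.9428) cross=8.201; C₋=(10.6833,-1.3416) cross=-8.201
  mode - wants cross < 0 → take C=(10.6833,-1.3416) (cross=-8.201)
ex = (C−B)/|BC| = (0.9826,-0.1857); ey = (0.1857,0.9826)
P = B + 2.10·ex + -0.76·ey = (2.7796,-0.6216)

2.78 -0.62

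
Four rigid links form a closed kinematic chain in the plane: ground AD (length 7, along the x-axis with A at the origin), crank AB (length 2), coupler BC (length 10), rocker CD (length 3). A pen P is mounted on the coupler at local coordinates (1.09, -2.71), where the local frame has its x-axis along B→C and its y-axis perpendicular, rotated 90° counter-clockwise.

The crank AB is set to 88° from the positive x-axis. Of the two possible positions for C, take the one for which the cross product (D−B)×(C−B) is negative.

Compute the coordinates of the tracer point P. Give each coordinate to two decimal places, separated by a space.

A=(0,0), D=(7.00,0)
B = A + 2.00·(cos88°, sin88°) = (0.0698, 1.9988)
|BD| = 7.2127
circle(B,10.00) ∩ circle(D,3.00): a=9.9147, h=1.3036
  candidates: C₊=(9.9574,0.5037) cross=9.402; C₋=(9.2349,-2.0013) cross=-9.402
  mode - wants cross < 0 → take C=(9.2349,-2.0013) (cross=-9.402)
ex = (C−B)/|BC| = (0.9165,-0.4000); ey = (0.4000,0.9165)
P = B + 1.09·ex + -2.71·ey = (-0.0152,-0.9210)

-0.02 -0.92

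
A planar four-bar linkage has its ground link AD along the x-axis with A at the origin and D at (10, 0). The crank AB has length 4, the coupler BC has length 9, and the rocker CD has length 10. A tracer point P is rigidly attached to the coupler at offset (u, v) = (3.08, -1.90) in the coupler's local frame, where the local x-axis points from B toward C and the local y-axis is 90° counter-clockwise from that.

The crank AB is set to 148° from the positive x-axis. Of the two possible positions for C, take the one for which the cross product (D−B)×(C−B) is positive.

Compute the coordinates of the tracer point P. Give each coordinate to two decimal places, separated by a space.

0.20 2.55

A=(0,0), D=(10.00,0)
B = A + 4.00·(cos148°, sin148°) = (-3.3922, 2.1197)
|BD| = 13.5589
circle(B,9.00) ∩ circle(D,10.00): a=6.0788, h=6.6369
  candidates: C₊=(3.6494,7.7246) cross=89.989; C₋=(1.5743,-5.3859) cross=-89.989
  mode + wants cross > 0 → take C=(3.6494,7.7246) (cross=89.989)
ex = (C−B)/|BC| = (0.7824,0.6228); ey = (-0.6228,0.7824)
P = B + 3.08·ex + -1.90·ey = (0.2009,2.5513)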